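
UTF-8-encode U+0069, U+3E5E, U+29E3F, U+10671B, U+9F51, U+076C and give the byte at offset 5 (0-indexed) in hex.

0xA9

U+0069 → 1-byte form 69 at offsets 0–0.
U+3E5E → 3-byte form E3 B9 9E at offsets 1–3.
U+29E3F → 4-byte form F0 A9 B8 BF at offsets 4–7.
Offset 5 falls in char 3's range; it's byte 2 of F0 A9 B8 BF = 0xA9.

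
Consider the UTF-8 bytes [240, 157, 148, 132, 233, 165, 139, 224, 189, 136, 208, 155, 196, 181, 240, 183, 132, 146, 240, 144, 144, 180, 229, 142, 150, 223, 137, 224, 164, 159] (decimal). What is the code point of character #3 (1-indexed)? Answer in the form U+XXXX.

Offset 0: leading byte 0xF0 = 11110000 → 4-byte char #1 = F0 9D 94 84.
Offset 4: leading byte 0xE9 = 11101001 → 3-byte char #2 = E9 A5 8B.
Offset 7: leading byte 0xE0 = 11100000 → 3-byte char #3 = E0 BD 88.
Leading byte 0xE0 = 11100000 matches 1110xxxx → 3-byte sequence.
Byte 1: 0xE0 = 11100000, payload 0000 (4 bits).
Byte 2: 0xBD = 10111101 (10xxxxxx ✓), payload 111101.
Byte 3: 0x88 = 10001000 (10xxxxxx ✓), payload 001000.
Concatenate: 0000111101001000 = 0xF48 (16 bits → U+0F48).

U+0F48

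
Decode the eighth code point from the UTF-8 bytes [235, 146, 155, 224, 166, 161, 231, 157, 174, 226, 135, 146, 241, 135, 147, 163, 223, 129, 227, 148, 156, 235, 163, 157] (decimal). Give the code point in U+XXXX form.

U+B8DD

Offset 0: leading byte 0xEB = 11101011 → 3-byte char #1 = EB 92 9B.
Offset 3: leading byte 0xE0 = 11100000 → 3-byte char #2 = E0 A6 A1.
Offset 6: leading byte 0xE7 = 11100111 → 3-byte char #3 = E7 9D AE.
Offset 9: leading byte 0xE2 = 11100010 → 3-byte char #4 = E2 87 92.
Offset 12: leading byte 0xF1 = 11110001 → 4-byte char #5 = F1 87 93 A3.
Offset 16: leading byte 0xDF = 11011111 → 2-byte char #6 = DF 81.
Offset 18: leading byte 0xE3 = 11100011 → 3-byte char #7 = E3 94 9C.
Offset 21: leading byte 0xEB = 11101011 → 3-byte char #8 = EB A3 9D.
Leading byte 0xEB = 11101011 matches 1110xxxx → 3-byte sequence.
Byte 1: 0xEB = 11101011, payload 1011 (4 bits).
Byte 2: 0xA3 = 10100011 (10xxxxxx ✓), payload 100011.
Byte 3: 0x9D = 10011101 (10xxxxxx ✓), payload 011101.
Concatenate: 1011100011011101 = 0xB8DD (16 bits → U+B8DD).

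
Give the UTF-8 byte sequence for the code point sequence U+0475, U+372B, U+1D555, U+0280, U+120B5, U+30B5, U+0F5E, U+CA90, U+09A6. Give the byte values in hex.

D1 B5 E3 9C AB F0 9D 95 95 CA 80 F0 92 82 B5 E3 82 B5 E0 BD 9E EC AA 90 E0 A6 A6

U+0475: 2-byte form → D1 B5.
U+372B: 3-byte form → E3 9C AB.
U+1D555: 4-byte form → F0 9D 95 95.
U+0280: 2-byte form → CA 80.
U+120B5: 4-byte form → F0 92 82 B5.
U+30B5: 3-byte form → E3 82 B5.
U+0F5E: 3-byte form → E0 BD 9E.
U+CA90: 3-byte form → EC AA 90.
U+09A6: 3-byte form → E0 A6 A6.
Concatenated (27 bytes): D1 B5 E3 9C AB F0 9D 95 95 CA 80 F0 92 82 B5 E3 82 B5 E0 BD 9E EC AA 90 E0 A6 A6.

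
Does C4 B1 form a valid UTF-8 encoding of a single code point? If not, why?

Leading byte 0xC4 = 11000100 → 2-byte form.
Continuation bytes 0xB1=10110001 all match 10xxxxxx.
Decoded value 0x131 is ≥ 0x80 (shortest form) and not a surrogate.

valid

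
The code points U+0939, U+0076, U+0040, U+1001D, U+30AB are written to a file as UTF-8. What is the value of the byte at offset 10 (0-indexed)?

U+0939 → 3-byte form E0 A4 B9 at offsets 0–2.
U+0076 → 1-byte form 76 at offsets 3–3.
U+0040 → 1-byte form 40 at offsets 4–4.
U+1001D → 4-byte form F0 90 80 9D at offsets 5–8.
U+30AB → 3-byte form E3 82 AB at offsets 9–11.
Offset 10 falls in char 5's range; it's byte 2 of E3 82 AB = 0x82.

0x82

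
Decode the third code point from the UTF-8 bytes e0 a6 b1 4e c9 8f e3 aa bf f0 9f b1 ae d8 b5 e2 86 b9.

U+024F

Offset 0: leading byte 0xE0 = 11100000 → 3-byte char #1 = E0 A6 B1.
Offset 3: leading byte 0x4E = 01001110 → 1-byte char #2 = 4E.
Offset 4: leading byte 0xC9 = 11001001 → 2-byte char #3 = C9 8F.
Leading byte 0xC9 = 11001001 matches 110xxxxx → 2-byte sequence.
Byte 1: 0xC9 = 11001001, payload 01001 (5 bits).
Byte 2: 0x8F = 10001111 (10xxxxxx ✓), payload 001111.
Concatenate: 01001001111 = 0x24F (11 bits → U+024F).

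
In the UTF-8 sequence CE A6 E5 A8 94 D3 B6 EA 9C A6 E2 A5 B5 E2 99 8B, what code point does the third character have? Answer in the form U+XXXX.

U+04F6

Offset 0: leading byte 0xCE = 11001110 → 2-byte char #1 = CE A6.
Offset 2: leading byte 0xE5 = 11100101 → 3-byte char #2 = E5 A8 94.
Offset 5: leading byte 0xD3 = 11010011 → 2-byte char #3 = D3 B6.
Leading byte 0xD3 = 11010011 matches 110xxxxx → 2-byte sequence.
Byte 1: 0xD3 = 11010011, payload 10011 (5 bits).
Byte 2: 0xB6 = 10110110 (10xxxxxx ✓), payload 110110.
Concatenate: 10011110110 = 0x4F6 (11 bits → U+04F6).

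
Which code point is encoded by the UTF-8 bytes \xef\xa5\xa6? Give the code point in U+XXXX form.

U+F966

Leading byte 0xEF = 11101111 matches 1110xxxx → 3-byte sequence.
Byte 1: 0xEF = 11101111, payload 1111 (4 bits).
Byte 2: 0xA5 = 10100101 (10xxxxxx ✓), payload 100101.
Byte 3: 0xA6 = 10100110 (10xxxxxx ✓), payload 100110.
Concatenate: 1111100101100110 = 0xF966 (16 bits → U+F966).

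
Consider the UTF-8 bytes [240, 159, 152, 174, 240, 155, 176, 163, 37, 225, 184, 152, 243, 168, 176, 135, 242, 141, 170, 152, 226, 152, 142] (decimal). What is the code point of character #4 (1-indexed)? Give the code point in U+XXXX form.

U+1E18

Offset 0: leading byte 0xF0 = 11110000 → 4-byte char #1 = F0 9F 98 AE.
Offset 4: leading byte 0xF0 = 11110000 → 4-byte char #2 = F0 9B B0 A3.
Offset 8: leading byte 0x25 = 00100101 → 1-byte char #3 = 25.
Offset 9: leading byte 0xE1 = 11100001 → 3-byte char #4 = E1 B8 98.
Leading byte 0xE1 = 11100001 matches 1110xxxx → 3-byte sequence.
Byte 1: 0xE1 = 11100001, payload 0001 (4 bits).
Byte 2: 0xB8 = 10111000 (10xxxxxx ✓), payload 111000.
Byte 3: 0x98 = 10011000 (10xxxxxx ✓), payload 011000.
Concatenate: 0001111000011000 = 0x1E18 (16 bits → U+1E18).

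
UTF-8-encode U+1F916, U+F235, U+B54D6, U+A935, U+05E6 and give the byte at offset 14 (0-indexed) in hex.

U+1F916 → 4-byte form F0 9F A4 96 at offsets 0–3.
U+F235 → 3-byte form EF 88 B5 at offsets 4–6.
U+B54D6 → 4-byte form F2 B5 93 96 at offsets 7–10.
U+A935 → 3-byte form EA A4 B5 at offsets 11–13.
U+05E6 → 2-byte form D7 A6 at offsets 14–15.
Offset 14 falls in char 5's range; it's byte 1 of D7 A6 = 0xD7.

0xD7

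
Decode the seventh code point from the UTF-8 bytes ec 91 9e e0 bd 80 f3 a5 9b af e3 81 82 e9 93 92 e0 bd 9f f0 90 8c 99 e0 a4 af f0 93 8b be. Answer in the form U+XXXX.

Offset 0: leading byte 0xEC = 11101100 → 3-byte char #1 = EC 91 9E.
Offset 3: leading byte 0xE0 = 11100000 → 3-byte char #2 = E0 BD 80.
Offset 6: leading byte 0xF3 = 11110011 → 4-byte char #3 = F3 A5 9B AF.
Offset 10: leading byte 0xE3 = 11100011 → 3-byte char #4 = E3 81 82.
Offset 13: leading byte 0xE9 = 11101001 → 3-byte char #5 = E9 93 92.
Offset 16: leading byte 0xE0 = 11100000 → 3-byte char #6 = E0 BD 9F.
Offset 19: leading byte 0xF0 = 11110000 → 4-byte char #7 = F0 90 8C 99.
Leading byte 0xF0 = 11110000 matches 11110xxx → 4-byte sequence.
Byte 1: 0xF0 = 11110000, payload 000 (3 bits).
Byte 2: 0x90 = 10010000 (10xxxxxx ✓), payload 010000.
Byte 3: 0x8C = 10001100 (10xxxxxx ✓), payload 001100.
Byte 4: 0x99 = 10011001 (10xxxxxx ✓), payload 011001.
Concatenate: 000010000001100011001 = 0x10319 (21 bits → U+10319).

U+10319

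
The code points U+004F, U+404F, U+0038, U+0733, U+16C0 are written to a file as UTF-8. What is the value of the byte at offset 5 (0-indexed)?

0xDC

U+004F → 1-byte form 4F at offsets 0–0.
U+404F → 3-byte form E4 81 8F at offsets 1–3.
U+0038 → 1-byte form 38 at offsets 4–4.
U+0733 → 2-byte form DC B3 at offsets 5–6.
Offset 5 falls in char 4's range; it's byte 1 of DC B3 = 0xDC.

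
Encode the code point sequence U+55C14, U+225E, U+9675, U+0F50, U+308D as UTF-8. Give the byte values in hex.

U+55C14: 4-byte form → F1 95 B0 94.
U+225E: 3-byte form → E2 89 9E.
U+9675: 3-byte form → E9 99 B5.
U+0F50: 3-byte form → E0 BD 90.
U+308D: 3-byte form → E3 82 8D.
Concatenated (16 bytes): F1 95 B0 94 E2 89 9E E9 99 B5 E0 BD 90 E3 82 8D.

F1 95 B0 94 E2 89 9E E9 99 B5 E0 BD 90 E3 82 8D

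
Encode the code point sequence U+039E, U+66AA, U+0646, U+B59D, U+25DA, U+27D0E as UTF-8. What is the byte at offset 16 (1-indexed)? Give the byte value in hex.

1-indexed offset 16 is 0-indexed offset 15.
U+039E → 2-byte form CE 9E at offsets 0–1.
U+66AA → 3-byte form E6 9A AA at offsets 2–4.
U+0646 → 2-byte form D9 86 at offsets 5–6.
U+B59D → 3-byte form EB 96 9D at offsets 7–9.
U+25DA → 3-byte form E2 97 9A at offsets 10–12.
U+27D0E → 4-byte form F0 A7 B4 8E at offsets 13–16.
Offset 15 falls in char 6's range; it's byte 3 of F0 A7 B4 8E = 0xB4.

0xB4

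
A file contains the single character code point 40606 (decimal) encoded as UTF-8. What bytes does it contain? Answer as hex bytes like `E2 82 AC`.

E9 BA 9E

U+9E9E = 0x9E9E = 40606 decimal. In range U+0800–U+FFFF → 3-byte form: 1110xxxx 10xxxxxx 10xxxxxx.
Binary (16 bits): 1001111010011110.
Split 4+6+6: 1001 | 111010 | 011110.
Byte 1: 11101001 = 0xE9.
Byte 2: 10111010 = 0xBA.
Byte 3: 10011110 = 0x9E.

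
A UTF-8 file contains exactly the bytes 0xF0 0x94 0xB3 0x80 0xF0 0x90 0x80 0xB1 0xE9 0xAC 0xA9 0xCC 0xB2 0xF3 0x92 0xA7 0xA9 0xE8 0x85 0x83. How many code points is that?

Byte at offset 0: 0xF0 = 11110000 → 4-byte char (#1). Advance 4.
Byte at offset 4: 0xF0 = 11110000 → 4-byte char (#2). Advance 4.
Byte at offset 8: 0xE9 = 11101001 → 3-byte char (#3). Advance 3.
Byte at offset 11: 0xCC = 11001100 → 2-byte char (#4). Advance 2.
Byte at offset 13: 0xF3 = 11110011 → 4-byte char (#5). Advance 4.
Byte at offset 17: 0xE8 = 11101000 → 3-byte char (#6). Advance 3.
Reached end at offset 20 after 6 code points.

6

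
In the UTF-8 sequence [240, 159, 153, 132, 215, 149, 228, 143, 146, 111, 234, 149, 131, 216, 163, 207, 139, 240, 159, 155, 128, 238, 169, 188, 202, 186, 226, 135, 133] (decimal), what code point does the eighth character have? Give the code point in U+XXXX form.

U+1F6C0

Offset 0: leading byte 0xF0 = 11110000 → 4-byte char #1 = F0 9F 99 84.
Offset 4: leading byte 0xD7 = 11010111 → 2-byte char #2 = D7 95.
Offset 6: leading byte 0xE4 = 11100100 → 3-byte char #3 = E4 8F 92.
Offset 9: leading byte 0x6F = 01101111 → 1-byte char #4 = 6F.
Offset 10: leading byte 0xEA = 11101010 → 3-byte char #5 = EA 95 83.
Offset 13: leading byte 0xD8 = 11011000 → 2-byte char #6 = D8 A3.
Offset 15: leading byte 0xCF = 11001111 → 2-byte char #7 = CF 8B.
Offset 17: leading byte 0xF0 = 11110000 → 4-byte char #8 = F0 9F 9B 80.
Leading byte 0xF0 = 11110000 matches 11110xxx → 4-byte sequence.
Byte 1: 0xF0 = 11110000, payload 000 (3 bits).
Byte 2: 0x9F = 10011111 (10xxxxxx ✓), payload 011111.
Byte 3: 0x9B = 10011011 (10xxxxxx ✓), payload 011011.
Byte 4: 0x80 = 10000000 (10xxxxxx ✓), payload 000000.
Concatenate: 000011111011011000000 = 0x1F6C0 (21 bits → U+1F6C0).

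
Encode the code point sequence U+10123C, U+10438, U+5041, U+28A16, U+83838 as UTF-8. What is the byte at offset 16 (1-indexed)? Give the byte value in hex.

0xF2

1-indexed offset 16 is 0-indexed offset 15.
U+10123C → 4-byte form F4 81 88 BC at offsets 0–3.
U+10438 → 4-byte form F0 90 90 B8 at offsets 4–7.
U+5041 → 3-byte form E5 81 81 at offsets 8–10.
U+28A16 → 4-byte form F0 A8 A8 96 at offsets 11–14.
U+83838 → 4-byte form F2 83 A0 B8 at offsets 15–18.
Offset 15 falls in char 5's range; it's byte 1 of F2 83 A0 B8 = 0xF2.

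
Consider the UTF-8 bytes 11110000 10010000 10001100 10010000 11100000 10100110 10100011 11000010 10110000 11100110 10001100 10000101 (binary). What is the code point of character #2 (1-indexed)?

Offset 0: leading byte 0xF0 = 11110000 → 4-byte char #1 = F0 90 8C 90.
Offset 4: leading byte 0xE0 = 11100000 → 3-byte char #2 = E0 A6 A3.
Leading byte 0xE0 = 11100000 matches 1110xxxx → 3-byte sequence.
Byte 1: 0xE0 = 11100000, payload 0000 (4 bits).
Byte 2: 0xA6 = 10100110 (10xxxxxx ✓), payload 100110.
Byte 3: 0xA3 = 10100011 (10xxxxxx ✓), payload 100011.
Concatenate: 0000100110100011 = 0x9A3 (16 bits → U+09A3).

U+09A3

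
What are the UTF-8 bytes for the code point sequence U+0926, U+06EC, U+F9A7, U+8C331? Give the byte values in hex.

E0 A4 A6 DB AC EF A6 A7 F2 8C 8C B1

U+0926: 3-byte form → E0 A4 A6.
U+06EC: 2-byte form → DB AC.
U+F9A7: 3-byte form → EF A6 A7.
U+8C331: 4-byte form → F2 8C 8C B1.
Concatenated (12 bytes): E0 A4 A6 DB AC EF A6 A7 F2 8C 8C B1.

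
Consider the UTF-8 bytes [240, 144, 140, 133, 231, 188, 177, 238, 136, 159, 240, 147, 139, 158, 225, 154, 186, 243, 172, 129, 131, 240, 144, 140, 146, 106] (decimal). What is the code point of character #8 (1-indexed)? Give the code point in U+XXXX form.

Offset 0: leading byte 0xF0 = 11110000 → 4-byte char #1 = F0 90 8C 85.
Offset 4: leading byte 0xE7 = 11100111 → 3-byte char #2 = E7 BC B1.
Offset 7: leading byte 0xEE = 11101110 → 3-byte char #3 = EE 88 9F.
Offset 10: leading byte 0xF0 = 11110000 → 4-byte char #4 = F0 93 8B 9E.
Offset 14: leading byte 0xE1 = 11100001 → 3-byte char #5 = E1 9A BA.
Offset 17: leading byte 0xF3 = 11110011 → 4-byte char #6 = F3 AC 81 83.
Offset 21: leading byte 0xF0 = 11110000 → 4-byte char #7 = F0 90 8C 92.
Offset 25: leading byte 0x6A = 01101010 → 1-byte char #8 = 6A.
Leading byte 0x6A = 01101010 matches 0xxxxxxx → 1-byte sequence.
Byte 1: 0x6A = 01101010, payload 1101010 (7 bits).
Concatenate: 1101010 = 0x6A (7 bits → U+006A).

U+006A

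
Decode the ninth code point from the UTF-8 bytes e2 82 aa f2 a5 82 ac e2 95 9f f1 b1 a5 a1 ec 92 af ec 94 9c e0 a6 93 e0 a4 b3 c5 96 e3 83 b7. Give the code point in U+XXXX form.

U+0156

Offset 0: leading byte 0xE2 = 11100010 → 3-byte char #1 = E2 82 AA.
Offset 3: leading byte 0xF2 = 11110010 → 4-byte char #2 = F2 A5 82 AC.
Offset 7: leading byte 0xE2 = 11100010 → 3-byte char #3 = E2 95 9F.
Offset 10: leading byte 0xF1 = 11110001 → 4-byte char #4 = F1 B1 A5 A1.
Offset 14: leading byte 0xEC = 11101100 → 3-byte char #5 = EC 92 AF.
Offset 17: leading byte 0xEC = 11101100 → 3-byte char #6 = EC 94 9C.
Offset 20: leading byte 0xE0 = 11100000 → 3-byte char #7 = E0 A6 93.
Offset 23: leading byte 0xE0 = 11100000 → 3-byte char #8 = E0 A4 B3.
Offset 26: leading byte 0xC5 = 11000101 → 2-byte char #9 = C5 96.
Leading byte 0xC5 = 11000101 matches 110xxxxx → 2-byte sequence.
Byte 1: 0xC5 = 11000101, payload 00101 (5 bits).
Byte 2: 0x96 = 10010110 (10xxxxxx ✓), payload 010110.
Concatenate: 00101010110 = 0x156 (11 bits → U+0156).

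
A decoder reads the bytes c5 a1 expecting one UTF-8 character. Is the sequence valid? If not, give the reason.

valid

Leading byte 0xC5 = 11000101 → 2-byte form.
Continuation bytes 0xA1=10100001 all match 10xxxxxx.
Decoded value 0x161 is ≥ 0x80 (shortest form) and not a surrogate.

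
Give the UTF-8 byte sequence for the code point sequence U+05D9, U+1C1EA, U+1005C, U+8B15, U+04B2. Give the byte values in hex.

D7 99 F0 9C 87 AA F0 90 81 9C E8 AC 95 D2 B2

U+05D9: 2-byte form → D7 99.
U+1C1EA: 4-byte form → F0 9C 87 AA.
U+1005C: 4-byte form → F0 90 81 9C.
U+8B15: 3-byte form → E8 AC 95.
U+04B2: 2-byte form → D2 B2.
Concatenated (15 bytes): D7 99 F0 9C 87 AA F0 90 81 9C E8 AC 95 D2 B2.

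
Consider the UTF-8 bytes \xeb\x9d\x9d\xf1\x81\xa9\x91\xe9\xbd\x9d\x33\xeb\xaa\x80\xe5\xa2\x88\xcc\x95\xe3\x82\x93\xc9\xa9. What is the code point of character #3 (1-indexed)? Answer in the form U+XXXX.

Offset 0: leading byte 0xEB = 11101011 → 3-byte char #1 = EB 9D 9D.
Offset 3: leading byte 0xF1 = 11110001 → 4-byte char #2 = F1 81 A9 91.
Offset 7: leading byte 0xE9 = 11101001 → 3-byte char #3 = E9 BD 9D.
Leading byte 0xE9 = 11101001 matches 1110xxxx → 3-byte sequence.
Byte 1: 0xE9 = 11101001, payload 1001 (4 bits).
Byte 2: 0xBD = 10111101 (10xxxxxx ✓), payload 111101.
Byte 3: 0x9D = 10011101 (10xxxxxx ✓), payload 011101.
Concatenate: 1001111101011101 = 0x9F5D (16 bits → U+9F5D).

U+9F5D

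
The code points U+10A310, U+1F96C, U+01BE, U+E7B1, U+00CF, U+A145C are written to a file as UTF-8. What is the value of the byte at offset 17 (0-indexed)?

0x91

U+10A310 → 4-byte form F4 8A 8C 90 at offsets 0–3.
U+1F96C → 4-byte form F0 9F A5 AC at offsets 4–7.
U+01BE → 2-byte form C6 BE at offsets 8–9.
U+E7B1 → 3-byte form EE 9E B1 at offsets 10–12.
U+00CF → 2-byte form C3 8F at offsets 13–14.
U+A145C → 4-byte form F2 A1 91 9C at offsets 15–18.
Offset 17 falls in char 6's range; it's byte 3 of F2 A1 91 9C = 0x91.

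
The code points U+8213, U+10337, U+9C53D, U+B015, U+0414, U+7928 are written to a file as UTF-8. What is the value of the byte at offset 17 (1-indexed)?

1-indexed offset 17 is 0-indexed offset 16.
U+8213 → 3-byte form E8 88 93 at offsets 0–2.
U+10337 → 4-byte form F0 90 8C B7 at offsets 3–6.
U+9C53D → 4-byte form F2 9C 94 BD at offsets 7–10.
U+B015 → 3-byte form EB 80 95 at offsets 11–13.
U+0414 → 2-byte form D0 94 at offsets 14–15.
U+7928 → 3-byte form E7 A4 A8 at offsets 16–18.
Offset 16 falls in char 6's range; it's byte 1 of E7 A4 A8 = 0xE7.

0xE7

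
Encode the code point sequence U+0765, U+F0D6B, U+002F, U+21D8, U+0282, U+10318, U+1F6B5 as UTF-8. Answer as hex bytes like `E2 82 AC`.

DD A5 F3 B0 B5 AB 2F E2 87 98 CA 82 F0 90 8C 98 F0 9F 9A B5

U+0765: 2-byte form → DD A5.
U+F0D6B: 4-byte form → F3 B0 B5 AB.
U+002F: 1-byte form → 2F.
U+21D8: 3-byte form → E2 87 98.
U+0282: 2-byte form → CA 82.
U+10318: 4-byte form → F0 90 8C 98.
U+1F6B5: 4-byte form → F0 9F 9A B5.
Concatenated (20 bytes): DD A5 F3 B0 B5 AB 2F E2 87 98 CA 82 F0 90 8C 98 F0 9F 9A B5.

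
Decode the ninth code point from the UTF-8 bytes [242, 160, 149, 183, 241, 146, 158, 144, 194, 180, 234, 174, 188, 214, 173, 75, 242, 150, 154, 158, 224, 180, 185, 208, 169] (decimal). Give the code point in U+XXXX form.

U+0429

Offset 0: leading byte 0xF2 = 11110010 → 4-byte char #1 = F2 A0 95 B7.
Offset 4: leading byte 0xF1 = 11110001 → 4-byte char #2 = F1 92 9E 90.
Offset 8: leading byte 0xC2 = 11000010 → 2-byte char #3 = C2 B4.
Offset 10: leading byte 0xEA = 11101010 → 3-byte char #4 = EA AE BC.
Offset 13: leading byte 0xD6 = 11010110 → 2-byte char #5 = D6 AD.
Offset 15: leading byte 0x4B = 01001011 → 1-byte char #6 = 4B.
Offset 16: leading byte 0xF2 = 11110010 → 4-byte char #7 = F2 96 9A 9E.
Offset 20: leading byte 0xE0 = 11100000 → 3-byte char #8 = E0 B4 B9.
Offset 23: leading byte 0xD0 = 11010000 → 2-byte char #9 = D0 A9.
Leading byte 0xD0 = 11010000 matches 110xxxxx → 2-byte sequence.
Byte 1: 0xD0 = 11010000, payload 10000 (5 bits).
Byte 2: 0xA9 = 10101001 (10xxxxxx ✓), payload 101001.
Concatenate: 10000101001 = 0x429 (11 bits → U+0429).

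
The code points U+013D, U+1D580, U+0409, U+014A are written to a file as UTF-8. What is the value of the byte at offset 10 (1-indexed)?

0x8A

1-indexed offset 10 is 0-indexed offset 9.
U+013D → 2-byte form C4 BD at offsets 0–1.
U+1D580 → 4-byte form F0 9D 96 80 at offsets 2–5.
U+0409 → 2-byte form D0 89 at offsets 6–7.
U+014A → 2-byte form C5 8A at offsets 8–9.
Offset 9 falls in char 4's range; it's byte 2 of C5 8A = 0x8A.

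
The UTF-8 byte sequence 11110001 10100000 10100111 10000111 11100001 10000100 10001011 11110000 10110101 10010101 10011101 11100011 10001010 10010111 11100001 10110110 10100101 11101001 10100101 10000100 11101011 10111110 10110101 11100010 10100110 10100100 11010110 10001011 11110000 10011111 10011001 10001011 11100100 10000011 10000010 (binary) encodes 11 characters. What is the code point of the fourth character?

Offset 0: leading byte 0xF1 = 11110001 → 4-byte char #1 = F1 A0 A7 87.
Offset 4: leading byte 0xE1 = 11100001 → 3-byte char #2 = E1 84 8B.
Offset 7: leading byte 0xF0 = 11110000 → 4-byte char #3 = F0 B5 95 9D.
Offset 11: leading byte 0xE3 = 11100011 → 3-byte char #4 = E3 8A 97.
Leading byte 0xE3 = 11100011 matches 1110xxxx → 3-byte sequence.
Byte 1: 0xE3 = 11100011, payload 0011 (4 bits).
Byte 2: 0x8A = 10001010 (10xxxxxx ✓), payload 001010.
Byte 3: 0x97 = 10010111 (10xxxxxx ✓), payload 010111.
Concatenate: 0011001010010111 = 0x3297 (16 bits → U+3297).

U+3297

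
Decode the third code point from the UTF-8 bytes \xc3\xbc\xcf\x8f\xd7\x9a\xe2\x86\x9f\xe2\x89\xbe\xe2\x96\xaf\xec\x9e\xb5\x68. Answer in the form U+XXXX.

Offset 0: leading byte 0xC3 = 11000011 → 2-byte char #1 = C3 BC.
Offset 2: leading byte 0xCF = 11001111 → 2-byte char #2 = CF 8F.
Offset 4: leading byte 0xD7 = 11010111 → 2-byte char #3 = D7 9A.
Leading byte 0xD7 = 11010111 matches 110xxxxx → 2-byte sequence.
Byte 1: 0xD7 = 11010111, payload 10111 (5 bits).
Byte 2: 0x9A = 10011010 (10xxxxxx ✓), payload 011010.
Concatenate: 10111011010 = 0x5DA (11 bits → U+05DA).

U+05DA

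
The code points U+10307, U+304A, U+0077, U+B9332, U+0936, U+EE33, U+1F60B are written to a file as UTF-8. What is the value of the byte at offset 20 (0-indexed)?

0x98

U+10307 → 4-byte form F0 90 8C 87 at offsets 0–3.
U+304A → 3-byte form E3 81 8A at offsets 4–6.
U+0077 → 1-byte form 77 at offsets 7–7.
U+B9332 → 4-byte form F2 B9 8C B2 at offsets 8–11.
U+0936 → 3-byte form E0 A4 B6 at offsets 12–14.
U+EE33 → 3-byte form EE B8 B3 at offsets 15–17.
U+1F60B → 4-byte form F0 9F 98 8B at offsets 18–21.
Offset 20 falls in char 7's range; it's byte 3 of F0 9F 98 8B = 0x98.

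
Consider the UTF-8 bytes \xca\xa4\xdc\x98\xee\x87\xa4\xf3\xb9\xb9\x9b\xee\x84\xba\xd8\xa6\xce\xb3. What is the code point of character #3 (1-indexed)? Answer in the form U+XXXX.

Offset 0: leading byte 0xCA = 11001010 → 2-byte char #1 = CA A4.
Offset 2: leading byte 0xDC = 11011100 → 2-byte char #2 = DC 98.
Offset 4: leading byte 0xEE = 11101110 → 3-byte char #3 = EE 87 A4.
Leading byte 0xEE = 11101110 matches 1110xxxx → 3-byte sequence.
Byte 1: 0xEE = 11101110, payload 1110 (4 bits).
Byte 2: 0x87 = 10000111 (10xxxxxx ✓), payload 000111.
Byte 3: 0xA4 = 10100100 (10xxxxxx ✓), payload 100100.
Concatenate: 1110000111100100 = 0xE1E4 (16 bits → U+E1E4).

U+E1E4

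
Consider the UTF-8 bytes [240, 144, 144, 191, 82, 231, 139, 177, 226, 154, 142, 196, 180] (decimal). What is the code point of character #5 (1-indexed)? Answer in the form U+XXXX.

Offset 0: leading byte 0xF0 = 11110000 → 4-byte char #1 = F0 90 90 BF.
Offset 4: leading byte 0x52 = 01010010 → 1-byte char #2 = 52.
Offset 5: leading byte 0xE7 = 11100111 → 3-byte char #3 = E7 8B B1.
Offset 8: leading byte 0xE2 = 11100010 → 3-byte char #4 = E2 9A 8E.
Offset 11: leading byte 0xC4 = 11000100 → 2-byte char #5 = C4 B4.
Leading byte 0xC4 = 11000100 matches 110xxxxx → 2-byte sequence.
Byte 1: 0xC4 = 11000100, payload 00100 (5 bits).
Byte 2: 0xB4 = 10110100 (10xxxxxx ✓), payload 110100.
Concatenate: 00100110100 = 0x134 (11 bits → U+0134).

U+0134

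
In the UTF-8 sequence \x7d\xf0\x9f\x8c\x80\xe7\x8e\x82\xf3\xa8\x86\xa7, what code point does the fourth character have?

Offset 0: leading byte 0x7D = 01111101 → 1-byte char #1 = 7D.
Offset 1: leading byte 0xF0 = 11110000 → 4-byte char #2 = F0 9F 8C 80.
Offset 5: leading byte 0xE7 = 11100111 → 3-byte char #3 = E7 8E 82.
Offset 8: leading byte 0xF3 = 11110011 → 4-byte char #4 = F3 A8 86 A7.
Leading byte 0xF3 = 11110011 matches 11110xxx → 4-byte sequence.
Byte 1: 0xF3 = 11110011, payload 011 (3 bits).
Byte 2: 0xA8 = 10101000 (10xxxxxx ✓), payload 101000.
Byte 3: 0x86 = 10000110 (10xxxxxx ✓), payload 000110.
Byte 4: 0xA7 = 10100111 (10xxxxxx ✓), payload 100111.
Concatenate: 011101000000110100111 = 0xE81A7 (21 bits → U+E81A7).

U+E81A7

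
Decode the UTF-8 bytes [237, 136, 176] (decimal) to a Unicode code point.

Leading byte 0xED = 11101101 matches 1110xxxx → 3-byte sequence.
Byte 1: 0xED = 11101101, payload 1101 (4 bits).
Byte 2: 0x88 = 10001000 (10xxxxxx ✓), payload 001000.
Byte 3: 0xB0 = 10110000 (10xxxxxx ✓), payload 110000.
Concatenate: 1101001000110000 = 0xD230 (16 bits → U+D230).

U+D230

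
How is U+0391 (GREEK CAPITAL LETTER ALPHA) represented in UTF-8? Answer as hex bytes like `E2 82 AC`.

CE 91

U+0391 = 0x391 = 913 decimal. In range U+0080–U+07FF → 2-byte form: 110xxxxx 10xxxxxx.
Binary (11 bits): 01110010001.
Split 5+6: 01110 | 010001.
Byte 1: 11001110 = 0xCE.
Byte 2: 10010001 = 0x91.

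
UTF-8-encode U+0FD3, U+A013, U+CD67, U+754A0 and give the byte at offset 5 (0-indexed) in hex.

U+0FD3 → 3-byte form E0 BF 93 at offsets 0–2.
U+A013 → 3-byte form EA 80 93 at offsets 3–5.
Offset 5 falls in char 2's range; it's byte 3 of EA 80 93 = 0x93.

0x93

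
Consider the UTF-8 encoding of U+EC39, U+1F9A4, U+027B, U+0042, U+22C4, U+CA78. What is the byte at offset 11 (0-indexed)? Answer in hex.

0x8B

U+EC39 → 3-byte form EE B0 B9 at offsets 0–2.
U+1F9A4 → 4-byte form F0 9F A6 A4 at offsets 3–6.
U+027B → 2-byte form C9 BB at offsets 7–8.
U+0042 → 1-byte form 42 at offsets 9–9.
U+22C4 → 3-byte form E2 8B 84 at offsets 10–12.
Offset 11 falls in char 5's range; it's byte 2 of E2 8B 84 = 0x8B.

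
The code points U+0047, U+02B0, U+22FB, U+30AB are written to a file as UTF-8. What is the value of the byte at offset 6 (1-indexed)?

1-indexed offset 6 is 0-indexed offset 5.
U+0047 → 1-byte form 47 at offsets 0–0.
U+02B0 → 2-byte form CA B0 at offsets 1–2.
U+22FB → 3-byte form E2 8B BB at offsets 3–5.
Offset 5 falls in char 3's range; it's byte 3 of E2 8B BB = 0xBB.

0xBB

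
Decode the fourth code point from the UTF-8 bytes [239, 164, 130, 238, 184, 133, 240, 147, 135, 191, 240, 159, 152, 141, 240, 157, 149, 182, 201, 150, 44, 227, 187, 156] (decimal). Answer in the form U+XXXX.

U+1F60D

Offset 0: leading byte 0xEF = 11101111 → 3-byte char #1 = EF A4 82.
Offset 3: leading byte 0xEE = 11101110 → 3-byte char #2 = EE B8 85.
Offset 6: leading byte 0xF0 = 11110000 → 4-byte char #3 = F0 93 87 BF.
Offset 10: leading byte 0xF0 = 11110000 → 4-byte char #4 = F0 9F 98 8D.
Leading byte 0xF0 = 11110000 matches 11110xxx → 4-byte sequence.
Byte 1: 0xF0 = 11110000, payload 000 (3 bits).
Byte 2: 0x9F = 10011111 (10xxxxxx ✓), payload 011111.
Byte 3: 0x98 = 10011000 (10xxxxxx ✓), payload 011000.
Byte 4: 0x8D = 10001101 (10xxxxxx ✓), payload 001101.
Concatenate: 000011111011000001101 = 0x1F60D (21 bits → U+1F60D).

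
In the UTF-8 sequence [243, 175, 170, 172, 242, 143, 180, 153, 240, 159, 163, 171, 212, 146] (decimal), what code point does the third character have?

Offset 0: leading byte 0xF3 = 11110011 → 4-byte char #1 = F3 AF AA AC.
Offset 4: leading byte 0xF2 = 11110010 → 4-byte char #2 = F2 8F B4 99.
Offset 8: leading byte 0xF0 = 11110000 → 4-byte char #3 = F0 9F A3 AB.
Leading byte 0xF0 = 11110000 matches 11110xxx → 4-byte sequence.
Byte 1: 0xF0 = 11110000, payload 000 (3 bits).
Byte 2: 0x9F = 10011111 (10xxxxxx ✓), payload 011111.
Byte 3: 0xA3 = 10100011 (10xxxxxx ✓), payload 100011.
Byte 4: 0xAB = 10101011 (10xxxxxx ✓), payload 101011.
Concatenate: 000011111100011101011 = 0x1F8EB (21 bits → U+1F8EB).

U+1F8EB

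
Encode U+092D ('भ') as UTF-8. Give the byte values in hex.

E0 A4 AD

U+092D = 0x92D = 2349 decimal. In range U+0800–U+FFFF → 3-byte form: 1110xxxx 10xxxxxx 10xxxxxx.
Binary (16 bits): 0000100100101101.
Split 4+6+6: 0000 | 100100 | 101101.
Byte 1: 11100000 = 0xE0.
Byte 2: 10100100 = 0xA4.
Byte 3: 10101101 = 0xAD.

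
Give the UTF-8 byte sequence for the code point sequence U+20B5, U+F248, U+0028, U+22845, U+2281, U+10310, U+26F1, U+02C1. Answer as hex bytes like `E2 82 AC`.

U+20B5: 3-byte form → E2 82 B5.
U+F248: 3-byte form → EF 89 88.
U+0028: 1-byte form → 28.
U+22845: 4-byte form → F0 A2 A1 85.
U+2281: 3-byte form → E2 8A 81.
U+10310: 4-byte form → F0 90 8C 90.
U+26F1: 3-byte form → E2 9B B1.
U+02C1: 2-byte form → CB 81.
Concatenated (23 bytes): E2 82 B5 EF 89 88 28 F0 A2 A1 85 E2 8A 81 F0 90 8C 90 E2 9B B1 CB 81.

E2 82 B5 EF 89 88 28 F0 A2 A1 85 E2 8A 81 F0 90 8C 90 E2 9B B1 CB 81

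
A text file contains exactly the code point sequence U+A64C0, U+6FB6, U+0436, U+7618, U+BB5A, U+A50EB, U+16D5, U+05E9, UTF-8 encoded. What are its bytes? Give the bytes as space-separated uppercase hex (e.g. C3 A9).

F2 A6 93 80 E6 BE B6 D0 B6 E7 98 98 EB AD 9A F2 A5 83 AB E1 9B 95 D7 A9

U+A64C0: 4-byte form → F2 A6 93 80.
U+6FB6: 3-byte form → E6 BE B6.
U+0436: 2-byte form → D0 B6.
U+7618: 3-byte form → E7 98 98.
U+BB5A: 3-byte form → EB AD 9A.
U+A50EB: 4-byte form → F2 A5 83 AB.
U+16D5: 3-byte form → E1 9B 95.
U+05E9: 2-byte form → D7 A9.
Concatenated (24 bytes): F2 A6 93 80 E6 BE B6 D0 B6 E7 98 98 EB AD 9A F2 A5 83 AB E1 9B 95 D7 A9.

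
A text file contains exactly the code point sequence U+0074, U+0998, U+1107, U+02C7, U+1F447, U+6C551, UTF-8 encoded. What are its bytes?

U+0074: 1-byte form → 74.
U+0998: 3-byte form → E0 A6 98.
U+1107: 3-byte form → E1 84 87.
U+02C7: 2-byte form → CB 87.
U+1F447: 4-byte form → F0 9F 91 87.
U+6C551: 4-byte form → F1 AC 95 91.
Concatenated (17 bytes): 74 E0 A6 98 E1 84 87 CB 87 F0 9F 91 87 F1 AC 95 91.

74 E0 A6 98 E1 84 87 CB 87 F0 9F 91 87 F1 AC 95 91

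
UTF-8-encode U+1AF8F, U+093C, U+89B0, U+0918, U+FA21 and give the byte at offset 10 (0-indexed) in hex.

0xE0

U+1AF8F → 4-byte form F0 9A BE 8F at offsets 0–3.
U+093C → 3-byte form E0 A4 BC at offsets 4–6.
U+89B0 → 3-byte form E8 A6 B0 at offsets 7–9.
U+0918 → 3-byte form E0 A4 98 at offsets 10–12.
Offset 10 falls in char 4's range; it's byte 1 of E0 A4 98 = 0xE0.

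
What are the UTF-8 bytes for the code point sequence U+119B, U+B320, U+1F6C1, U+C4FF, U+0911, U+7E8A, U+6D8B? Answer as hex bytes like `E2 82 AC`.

E1 86 9B EB 8C A0 F0 9F 9B 81 EC 93 BF E0 A4 91 E7 BA 8A E6 B6 8B

U+119B: 3-byte form → E1 86 9B.
U+B320: 3-byte form → EB 8C A0.
U+1F6C1: 4-byte form → F0 9F 9B 81.
U+C4FF: 3-byte form → EC 93 BF.
U+0911: 3-byte form → E0 A4 91.
U+7E8A: 3-byte form → E7 BA 8A.
U+6D8B: 3-byte form → E6 B6 8B.
Concatenated (22 bytes): E1 86 9B EB 8C A0 F0 9F 9B 81 EC 93 BF E0 A4 91 E7 BA 8A E6 B6 8B.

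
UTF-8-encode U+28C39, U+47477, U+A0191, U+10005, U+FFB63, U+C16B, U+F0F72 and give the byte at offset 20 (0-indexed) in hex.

0xEC

U+28C39 → 4-byte form F0 A8 B0 B9 at offsets 0–3.
U+47477 → 4-byte form F1 87 91 B7 at offsets 4–7.
U+A0191 → 4-byte form F2 A0 86 91 at offsets 8–11.
U+10005 → 4-byte form F0 90 80 85 at offsets 12–15.
U+FFB63 → 4-byte form F3 BF AD A3 at offsets 16–19.
U+C16B → 3-byte form EC 85 AB at offsets 20–22.
Offset 20 falls in char 6's range; it's byte 1 of EC 85 AB = 0xEC.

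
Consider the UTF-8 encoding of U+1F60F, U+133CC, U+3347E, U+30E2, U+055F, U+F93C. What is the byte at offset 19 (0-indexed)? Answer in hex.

0xBC

U+1F60F → 4-byte form F0 9F 98 8F at offsets 0–3.
U+133CC → 4-byte form F0 93 8F 8C at offsets 4–7.
U+3347E → 4-byte form F0 B3 91 BE at offsets 8–11.
U+30E2 → 3-byte form E3 83 A2 at offsets 12–14.
U+055F → 2-byte form D5 9F at offsets 15–16.
U+F93C → 3-byte form EF A4 BC at offsets 17–19.
Offset 19 falls in char 6's range; it's byte 3 of EF A4 BC = 0xBC.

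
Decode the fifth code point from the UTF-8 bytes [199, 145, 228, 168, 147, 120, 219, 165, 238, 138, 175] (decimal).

U+E2AF

Offset 0: leading byte 0xC7 = 11000111 → 2-byte char #1 = C7 91.
Offset 2: leading byte 0xE4 = 11100100 → 3-byte char #2 = E4 A8 93.
Offset 5: leading byte 0x78 = 01111000 → 1-byte char #3 = 78.
Offset 6: leading byte 0xDB = 11011011 → 2-byte char #4 = DB A5.
Offset 8: leading byte 0xEE = 11101110 → 3-byte char #5 = EE 8A AF.
Leading byte 0xEE = 11101110 matches 1110xxxx → 3-byte sequence.
Byte 1: 0xEE = 11101110, payload 1110 (4 bits).
Byte 2: 0x8A = 10001010 (10xxxxxx ✓), payload 001010.
Byte 3: 0xAF = 10101111 (10xxxxxx ✓), payload 101111.
Concatenate: 1110001010101111 = 0xE2AF (16 bits → U+E2AF).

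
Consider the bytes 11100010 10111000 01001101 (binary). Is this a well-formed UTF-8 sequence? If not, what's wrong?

invalid (non-continuation byte where continuation expected)

Leading byte 0xE2 = 11100010 → 3-byte form.
Byte 3 is 0x4D = 01001101, which is not 10xxxxxx — expected a continuation byte.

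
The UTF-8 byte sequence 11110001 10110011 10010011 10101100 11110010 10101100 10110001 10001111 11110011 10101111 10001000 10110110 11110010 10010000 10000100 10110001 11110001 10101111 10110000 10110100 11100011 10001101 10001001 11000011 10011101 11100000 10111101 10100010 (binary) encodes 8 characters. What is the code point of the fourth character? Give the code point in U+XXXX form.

Offset 0: leading byte 0xF1 = 11110001 → 4-byte char #1 = F1 B3 93 AC.
Offset 4: leading byte 0xF2 = 11110010 → 4-byte char #2 = F2 AC B1 8F.
Offset 8: leading byte 0xF3 = 11110011 → 4-byte char #3 = F3 AF 88 B6.
Offset 12: leading byte 0xF2 = 11110010 → 4-byte char #4 = F2 90 84 B1.
Leading byte 0xF2 = 11110010 matches 11110xxx → 4-byte sequence.
Byte 1: 0xF2 = 11110010, payload 010 (3 bits).
Byte 2: 0x90 = 10010000 (10xxxxxx ✓), payload 010000.
Byte 3: 0x84 = 10000100 (10xxxxxx ✓), payload 000100.
Byte 4: 0xB1 = 10110001 (10xxxxxx ✓), payload 110001.
Concatenate: 010010000000100110001 = 0x90131 (21 bits → U+90131).

U+90131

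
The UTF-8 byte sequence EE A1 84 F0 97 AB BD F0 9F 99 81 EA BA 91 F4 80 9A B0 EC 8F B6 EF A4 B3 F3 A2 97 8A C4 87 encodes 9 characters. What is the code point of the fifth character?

Offset 0: leading byte 0xEE = 11101110 → 3-byte char #1 = EE A1 84.
Offset 3: leading byte 0xF0 = 11110000 → 4-byte char #2 = F0 97 AB BD.
Offset 7: leading byte 0xF0 = 11110000 → 4-byte char #3 = F0 9F 99 81.
Offset 11: leading byte 0xEA = 11101010 → 3-byte char #4 = EA BA 91.
Offset 14: leading byte 0xF4 = 11110100 → 4-byte char #5 = F4 80 9A B0.
Leading byte 0xF4 = 11110100 matches 11110xxx → 4-byte sequence.
Byte 1: 0xF4 = 11110100, payload 100 (3 bits).
Byte 2: 0x80 = 10000000 (10xxxxxx ✓), payload 000000.
Byte 3: 0x9A = 10011010 (10xxxxxx ✓), payload 011010.
Byte 4: 0xB0 = 10110000 (10xxxxxx ✓), payload 110000.
Concatenate: 100000000011010110000 = 0x1006B0 (21 bits → U+1006B0).

U+1006B0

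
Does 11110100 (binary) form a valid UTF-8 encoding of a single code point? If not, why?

invalid (sequence truncated)

Leading byte 0xF4 = 11110100 → 4-byte form, but only 1 byte is present.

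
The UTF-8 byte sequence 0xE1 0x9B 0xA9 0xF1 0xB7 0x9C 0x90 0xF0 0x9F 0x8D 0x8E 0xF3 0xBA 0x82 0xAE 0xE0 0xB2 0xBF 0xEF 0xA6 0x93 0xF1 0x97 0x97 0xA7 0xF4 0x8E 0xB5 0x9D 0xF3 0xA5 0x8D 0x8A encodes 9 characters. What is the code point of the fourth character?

Offset 0: leading byte 0xE1 = 11100001 → 3-byte char #1 = E1 9B A9.
Offset 3: leading byte 0xF1 = 11110001 → 4-byte char #2 = F1 B7 9C 90.
Offset 7: leading byte 0xF0 = 11110000 → 4-byte char #3 = F0 9F 8D 8E.
Offset 11: leading byte 0xF3 = 11110011 → 4-byte char #4 = F3 BA 82 AE.
Leading byte 0xF3 = 11110011 matches 11110xxx → 4-byte sequence.
Byte 1: 0xF3 = 11110011, payload 011 (3 bits).
Byte 2: 0xBA = 10111010 (10xxxxxx ✓), payload 111010.
Byte 3: 0x82 = 10000010 (10xxxxxx ✓), payload 000010.
Byte 4: 0xAE = 10101110 (10xxxxxx ✓), payload 101110.
Concatenate: 011111010000010101110 = 0xFA0AE (21 bits → U+FA0AE).

U+FA0AE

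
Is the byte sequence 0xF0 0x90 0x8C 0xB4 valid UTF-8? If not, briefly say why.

valid

Leading byte 0xF0 = 11110000 → 4-byte form.
Continuation bytes 0x90=10010000, 0x8C=10001100, 0xB4=10110100 all match 10xxxxxx.
Decoded value 0x10334 is ≥ 0x10000 (shortest form) and not a surrogate.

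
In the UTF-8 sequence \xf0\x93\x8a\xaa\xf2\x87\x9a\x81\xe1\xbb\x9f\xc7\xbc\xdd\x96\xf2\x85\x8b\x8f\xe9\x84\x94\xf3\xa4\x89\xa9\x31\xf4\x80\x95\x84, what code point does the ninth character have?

Offset 0: leading byte 0xF0 = 11110000 → 4-byte char #1 = F0 93 8A AA.
Offset 4: leading byte 0xF2 = 11110010 → 4-byte char #2 = F2 87 9A 81.
Offset 8: leading byte 0xE1 = 11100001 → 3-byte char #3 = E1 BB 9F.
Offset 11: leading byte 0xC7 = 11000111 → 2-byte char #4 = C7 BC.
Offset 13: leading byte 0xDD = 11011101 → 2-byte char #5 = DD 96.
Offset 15: leading byte 0xF2 = 11110010 → 4-byte char #6 = F2 85 8B 8F.
Offset 19: leading byte 0xE9 = 11101001 → 3-byte char #7 = E9 84 94.
Offset 22: leading byte 0xF3 = 11110011 → 4-byte char #8 = F3 A4 89 A9.
Offset 26: leading byte 0x31 = 00110001 → 1-byte char #9 = 31.
Leading byte 0x31 = 00110001 matches 0xxxxxxx → 1-byte sequence.
Byte 1: 0x31 = 00110001, payload 0110001 (7 bits).
Concatenate: 0110001 = 0x31 (7 bits → U+0031).

U+0031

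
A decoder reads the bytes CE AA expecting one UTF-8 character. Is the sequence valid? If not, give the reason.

Leading byte 0xCE = 11001110 → 2-byte form.
Continuation bytes 0xAA=10101010 all match 10xxxxxx.
Decoded value 0x3AA is ≥ 0x80 (shortest form) and not a surrogate.

valid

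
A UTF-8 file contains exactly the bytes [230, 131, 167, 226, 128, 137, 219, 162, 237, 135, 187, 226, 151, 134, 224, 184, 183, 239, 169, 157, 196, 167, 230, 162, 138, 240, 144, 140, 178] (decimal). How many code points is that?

10

Byte at offset 0: 0xE6 = 11100110 → 3-byte char (#1). Advance 3.
Byte at offset 3: 0xE2 = 11100010 → 3-byte char (#2). Advance 3.
Byte at offset 6: 0xDB = 11011011 → 2-byte char (#3). Advance 2.
Byte at offset 8: 0xED = 11101101 → 3-byte char (#4). Advance 3.
Byte at offset 11: 0xE2 = 11100010 → 3-byte char (#5). Advance 3.
Byte at offset 14: 0xE0 = 11100000 → 3-byte char (#6). Advance 3.
Byte at offset 17: 0xEF = 11101111 → 3-byte char (#7). Advance 3.
Byte at offset 20: 0xC4 = 11000100 → 2-byte char (#8). Advance 2.
Byte at offset 22: 0xE6 = 11100110 → 3-byte char (#9). Advance 3.
Byte at offset 25: 0xF0 = 11110000 → 4-byte char (#10). Advance 4.
Reached end at offset 29 after 10 code points.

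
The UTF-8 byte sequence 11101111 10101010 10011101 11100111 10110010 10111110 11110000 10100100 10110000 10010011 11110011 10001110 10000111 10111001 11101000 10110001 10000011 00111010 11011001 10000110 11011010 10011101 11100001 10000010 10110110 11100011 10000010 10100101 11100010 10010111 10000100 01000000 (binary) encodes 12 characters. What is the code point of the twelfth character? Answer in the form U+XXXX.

Offset 0: leading byte 0xEF = 11101111 → 3-byte char #1 = EF AA 9D.
Offset 3: leading byte 0xE7 = 11100111 → 3-byte char #2 = E7 B2 BE.
Offset 6: leading byte 0xF0 = 11110000 → 4-byte char #3 = F0 A4 B0 93.
Offset 10: leading byte 0xF3 = 11110011 → 4-byte char #4 = F3 8E 87 B9.
Offset 14: leading byte 0xE8 = 11101000 → 3-byte char #5 = E8 B1 83.
Offset 17: leading byte 0x3A = 00111010 → 1-byte char #6 = 3A.
Offset 18: leading byte 0xD9 = 11011001 → 2-byte char #7 = D9 86.
Offset 20: leading byte 0xDA = 11011010 → 2-byte char #8 = DA 9D.
Offset 22: leading byte 0xE1 = 11100001 → 3-byte char #9 = E1 82 B6.
Offset 25: leading byte 0xE3 = 11100011 → 3-byte char #10 = E3 82 A5.
Offset 28: leading byte 0xE2 = 11100010 → 3-byte char #11 = E2 97 84.
Offset 31: leading byte 0x40 = 01000000 → 1-byte char #12 = 40.
Leading byte 0x40 = 01000000 matches 0xxxxxxx → 1-byte sequence.
Byte 1: 0x40 = 01000000, payload 1000000 (7 bits).
Concatenate: 1000000 = 0x40 (7 bits → U+0040).

U+0040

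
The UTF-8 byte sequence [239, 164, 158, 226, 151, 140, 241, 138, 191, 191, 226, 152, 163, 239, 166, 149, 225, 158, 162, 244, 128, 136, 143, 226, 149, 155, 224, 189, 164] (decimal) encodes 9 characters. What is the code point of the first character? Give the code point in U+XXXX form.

U+F91E

Offset 0: leading byte 0xEF = 11101111 → 3-byte char #1 = EF A4 9E.
Leading byte 0xEF = 11101111 matches 1110xxxx → 3-byte sequence.
Byte 1: 0xEF = 11101111, payload 1111 (4 bits).
Byte 2: 0xA4 = 10100100 (10xxxxxx ✓), payload 100100.
Byte 3: 0x9E = 10011110 (10xxxxxx ✓), payload 011110.
Concatenate: 1111100100011110 = 0xF91E (16 bits → U+F91E).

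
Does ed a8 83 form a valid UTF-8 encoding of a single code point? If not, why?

Structurally a 3-byte sequence; payload = 0xDA03.
But 0xDA03 is in U+D800–U+DFFF, the surrogate range. Surrogates are not Unicode scalar values and are forbidden in UTF-8.

invalid (encodes a surrogate (U+D800–U+DFFF))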